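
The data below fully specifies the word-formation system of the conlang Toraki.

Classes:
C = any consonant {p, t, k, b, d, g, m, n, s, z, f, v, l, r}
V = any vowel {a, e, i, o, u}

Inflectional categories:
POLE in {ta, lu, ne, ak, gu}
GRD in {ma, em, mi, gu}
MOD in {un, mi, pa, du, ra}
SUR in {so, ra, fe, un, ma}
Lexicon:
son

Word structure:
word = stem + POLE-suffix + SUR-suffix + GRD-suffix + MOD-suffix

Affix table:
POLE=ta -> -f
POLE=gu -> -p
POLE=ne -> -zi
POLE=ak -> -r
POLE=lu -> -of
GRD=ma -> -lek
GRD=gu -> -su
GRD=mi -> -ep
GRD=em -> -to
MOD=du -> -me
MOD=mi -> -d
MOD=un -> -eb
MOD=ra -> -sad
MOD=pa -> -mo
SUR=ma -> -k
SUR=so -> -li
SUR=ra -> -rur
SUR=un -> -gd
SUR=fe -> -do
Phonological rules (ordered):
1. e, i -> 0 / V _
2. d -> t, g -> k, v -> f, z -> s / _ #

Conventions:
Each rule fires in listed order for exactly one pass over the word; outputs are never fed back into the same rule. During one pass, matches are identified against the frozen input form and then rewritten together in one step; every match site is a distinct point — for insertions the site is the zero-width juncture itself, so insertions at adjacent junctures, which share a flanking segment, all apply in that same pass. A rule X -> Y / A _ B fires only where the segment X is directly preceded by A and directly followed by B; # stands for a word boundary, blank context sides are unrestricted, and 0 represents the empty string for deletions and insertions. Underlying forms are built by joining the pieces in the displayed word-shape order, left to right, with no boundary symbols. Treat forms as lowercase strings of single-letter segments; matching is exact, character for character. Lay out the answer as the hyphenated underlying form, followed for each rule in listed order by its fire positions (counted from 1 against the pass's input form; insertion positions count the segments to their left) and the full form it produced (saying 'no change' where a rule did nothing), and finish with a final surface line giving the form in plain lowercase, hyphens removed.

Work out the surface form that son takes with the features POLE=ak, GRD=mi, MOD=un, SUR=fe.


underlying: son-r-do-ep-eb
1. e, i -> 0 / V _: fires at position(s) 7: sonrdopeb
2. d -> t, g -> k, v -> f, z -> s / _ #: no change
surface: sonrdopeb


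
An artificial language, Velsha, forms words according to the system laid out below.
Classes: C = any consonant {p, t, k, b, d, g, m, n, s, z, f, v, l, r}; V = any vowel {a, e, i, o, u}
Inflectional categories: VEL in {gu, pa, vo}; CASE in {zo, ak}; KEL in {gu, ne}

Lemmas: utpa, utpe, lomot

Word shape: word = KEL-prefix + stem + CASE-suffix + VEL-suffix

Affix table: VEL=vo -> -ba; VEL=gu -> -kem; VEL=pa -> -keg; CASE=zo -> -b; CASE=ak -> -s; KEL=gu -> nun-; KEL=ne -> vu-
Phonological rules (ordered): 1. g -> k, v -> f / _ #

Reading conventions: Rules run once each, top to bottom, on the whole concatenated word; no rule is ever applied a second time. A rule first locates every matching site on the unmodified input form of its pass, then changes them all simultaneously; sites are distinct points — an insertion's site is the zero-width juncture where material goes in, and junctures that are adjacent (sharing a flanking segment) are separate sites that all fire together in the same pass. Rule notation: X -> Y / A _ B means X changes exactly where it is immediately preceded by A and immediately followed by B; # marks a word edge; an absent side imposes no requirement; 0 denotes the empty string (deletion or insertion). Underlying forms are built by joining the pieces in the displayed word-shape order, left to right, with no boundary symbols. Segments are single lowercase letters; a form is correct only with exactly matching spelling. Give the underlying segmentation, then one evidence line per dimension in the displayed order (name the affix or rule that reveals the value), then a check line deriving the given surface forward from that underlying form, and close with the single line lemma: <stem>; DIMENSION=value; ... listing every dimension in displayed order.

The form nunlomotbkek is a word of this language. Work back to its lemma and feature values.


underlying: nun-lomot-b-keg
VEL=pa - signalled by the affix -keg
CASE=zo - signalled by the affix -b
KEL=gu - signalled by the affix nun-
check: nunlomotbkeg -> nunlomotbkek
lemma: lomot; VEL=pa; CASE=zo; KEL=gu


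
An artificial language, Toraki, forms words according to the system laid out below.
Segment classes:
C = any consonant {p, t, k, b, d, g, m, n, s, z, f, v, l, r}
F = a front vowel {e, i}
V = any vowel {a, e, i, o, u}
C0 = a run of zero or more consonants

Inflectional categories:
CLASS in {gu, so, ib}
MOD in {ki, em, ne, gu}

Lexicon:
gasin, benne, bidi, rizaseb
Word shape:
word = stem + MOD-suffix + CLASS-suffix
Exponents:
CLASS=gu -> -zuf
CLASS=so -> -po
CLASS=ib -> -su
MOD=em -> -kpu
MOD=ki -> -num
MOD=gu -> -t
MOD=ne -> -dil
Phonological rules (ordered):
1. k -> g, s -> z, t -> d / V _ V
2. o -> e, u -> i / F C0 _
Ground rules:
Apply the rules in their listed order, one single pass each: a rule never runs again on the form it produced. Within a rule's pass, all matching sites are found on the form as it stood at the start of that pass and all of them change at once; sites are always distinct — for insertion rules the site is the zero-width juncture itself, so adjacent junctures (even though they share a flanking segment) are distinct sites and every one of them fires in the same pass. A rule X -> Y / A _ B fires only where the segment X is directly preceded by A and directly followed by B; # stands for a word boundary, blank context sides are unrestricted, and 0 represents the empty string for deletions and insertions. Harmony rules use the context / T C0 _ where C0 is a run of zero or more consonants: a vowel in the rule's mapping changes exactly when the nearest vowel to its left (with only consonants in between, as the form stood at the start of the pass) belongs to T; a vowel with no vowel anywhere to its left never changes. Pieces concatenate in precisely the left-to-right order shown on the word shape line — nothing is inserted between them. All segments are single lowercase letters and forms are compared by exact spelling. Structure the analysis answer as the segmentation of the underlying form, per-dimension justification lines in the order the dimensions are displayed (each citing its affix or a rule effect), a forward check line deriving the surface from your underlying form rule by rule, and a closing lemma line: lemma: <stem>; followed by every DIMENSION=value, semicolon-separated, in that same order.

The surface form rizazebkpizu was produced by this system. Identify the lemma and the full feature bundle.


underlying: rizaseb-kpu-su
CLASS=ib - signalled by the affix -su
MOD=em - signalled by the affix -kpu
check: rizasebkpusu -> rizazebkpuzu -> rizazebkpizu
lemma: rizaseb; CLASS=ib; MOD=em


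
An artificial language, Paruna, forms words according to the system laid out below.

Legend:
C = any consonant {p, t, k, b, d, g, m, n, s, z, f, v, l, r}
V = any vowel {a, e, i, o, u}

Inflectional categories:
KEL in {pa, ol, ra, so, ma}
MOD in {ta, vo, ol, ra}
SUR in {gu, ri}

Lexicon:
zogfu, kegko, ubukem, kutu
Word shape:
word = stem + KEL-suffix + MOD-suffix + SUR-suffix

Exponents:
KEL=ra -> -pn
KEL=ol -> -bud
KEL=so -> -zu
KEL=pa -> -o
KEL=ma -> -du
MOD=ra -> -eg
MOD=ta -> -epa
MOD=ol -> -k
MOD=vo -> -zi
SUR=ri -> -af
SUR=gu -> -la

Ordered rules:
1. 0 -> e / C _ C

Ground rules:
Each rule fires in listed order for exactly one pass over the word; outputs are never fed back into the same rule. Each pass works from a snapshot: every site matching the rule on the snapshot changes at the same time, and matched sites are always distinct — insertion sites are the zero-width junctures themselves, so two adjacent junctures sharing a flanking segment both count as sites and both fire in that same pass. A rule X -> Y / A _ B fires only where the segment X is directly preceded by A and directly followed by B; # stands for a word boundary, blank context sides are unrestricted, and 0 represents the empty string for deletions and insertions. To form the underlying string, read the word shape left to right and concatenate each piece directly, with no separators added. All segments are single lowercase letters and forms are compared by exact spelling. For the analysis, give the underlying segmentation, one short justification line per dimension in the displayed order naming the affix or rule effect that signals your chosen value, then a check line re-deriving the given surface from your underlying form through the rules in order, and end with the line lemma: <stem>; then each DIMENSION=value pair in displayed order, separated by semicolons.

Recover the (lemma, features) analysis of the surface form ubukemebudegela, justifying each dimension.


underlying: ubukem-bud-eg-la
KEL=ol - signalled by the affix -bud
MOD=ra - signalled by the affix -eg
SUR=gu - signalled by the affix -la
check: ubukembudegla -> ubukemebudegela
lemma: ubukem; KEL=ol; MOD=ra; SUR=gu


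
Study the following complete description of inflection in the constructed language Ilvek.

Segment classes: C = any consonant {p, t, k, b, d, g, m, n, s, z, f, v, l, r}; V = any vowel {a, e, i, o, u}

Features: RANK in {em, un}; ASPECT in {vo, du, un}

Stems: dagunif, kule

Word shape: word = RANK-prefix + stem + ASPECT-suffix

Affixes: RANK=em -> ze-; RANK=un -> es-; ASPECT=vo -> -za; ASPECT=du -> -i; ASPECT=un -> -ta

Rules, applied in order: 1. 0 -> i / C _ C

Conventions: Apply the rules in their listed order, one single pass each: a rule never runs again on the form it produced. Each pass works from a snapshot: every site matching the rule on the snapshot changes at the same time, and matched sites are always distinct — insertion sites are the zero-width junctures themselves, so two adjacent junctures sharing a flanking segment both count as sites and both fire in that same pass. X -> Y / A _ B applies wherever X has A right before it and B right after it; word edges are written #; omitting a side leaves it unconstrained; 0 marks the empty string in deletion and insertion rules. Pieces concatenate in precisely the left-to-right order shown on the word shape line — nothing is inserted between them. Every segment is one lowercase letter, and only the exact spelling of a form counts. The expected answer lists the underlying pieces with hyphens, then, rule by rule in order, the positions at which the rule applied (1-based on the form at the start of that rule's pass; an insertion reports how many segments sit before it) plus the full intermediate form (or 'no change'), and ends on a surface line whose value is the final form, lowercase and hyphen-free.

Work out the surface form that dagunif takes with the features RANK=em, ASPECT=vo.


underlying: ze-dagunif-za
1. 0 -> i / C _ C: inserts after position(s) 9: zedagunifiza
surface: zedagunifiza


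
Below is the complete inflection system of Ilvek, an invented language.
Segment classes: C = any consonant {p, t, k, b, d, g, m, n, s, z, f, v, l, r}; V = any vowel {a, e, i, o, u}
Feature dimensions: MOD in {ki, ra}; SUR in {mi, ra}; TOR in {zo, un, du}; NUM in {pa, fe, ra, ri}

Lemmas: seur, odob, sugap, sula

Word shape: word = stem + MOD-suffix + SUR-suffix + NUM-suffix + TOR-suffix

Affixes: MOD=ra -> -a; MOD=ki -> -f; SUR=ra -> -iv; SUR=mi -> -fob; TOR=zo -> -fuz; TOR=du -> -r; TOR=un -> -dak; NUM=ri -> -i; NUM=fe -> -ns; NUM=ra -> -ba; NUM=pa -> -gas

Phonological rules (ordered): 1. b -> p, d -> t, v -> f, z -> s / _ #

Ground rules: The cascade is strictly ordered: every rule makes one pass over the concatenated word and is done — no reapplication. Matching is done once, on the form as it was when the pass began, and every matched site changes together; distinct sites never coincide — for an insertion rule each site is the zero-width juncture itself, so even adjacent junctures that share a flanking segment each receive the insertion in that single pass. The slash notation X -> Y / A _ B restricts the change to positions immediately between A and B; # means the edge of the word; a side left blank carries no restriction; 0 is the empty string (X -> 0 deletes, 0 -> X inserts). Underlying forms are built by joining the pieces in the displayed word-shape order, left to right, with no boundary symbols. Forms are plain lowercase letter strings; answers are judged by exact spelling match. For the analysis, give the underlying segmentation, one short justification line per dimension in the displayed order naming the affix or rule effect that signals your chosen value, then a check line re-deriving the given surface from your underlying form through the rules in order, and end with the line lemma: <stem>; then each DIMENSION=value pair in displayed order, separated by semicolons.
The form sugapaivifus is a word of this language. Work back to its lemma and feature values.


underlying: sugap-a-iv-i-fuz
MOD=ra - signalled by the affix -a
SUR=ra - signalled by the affix -iv
TOR=zo - signalled by the affix -fuz
NUM=ri - signalled by the affix -i
check: sugapaivifuz -> sugapaivifus
lemma: sugap; MOD=ra; SUR=ra; TOR=zo; NUM=ri


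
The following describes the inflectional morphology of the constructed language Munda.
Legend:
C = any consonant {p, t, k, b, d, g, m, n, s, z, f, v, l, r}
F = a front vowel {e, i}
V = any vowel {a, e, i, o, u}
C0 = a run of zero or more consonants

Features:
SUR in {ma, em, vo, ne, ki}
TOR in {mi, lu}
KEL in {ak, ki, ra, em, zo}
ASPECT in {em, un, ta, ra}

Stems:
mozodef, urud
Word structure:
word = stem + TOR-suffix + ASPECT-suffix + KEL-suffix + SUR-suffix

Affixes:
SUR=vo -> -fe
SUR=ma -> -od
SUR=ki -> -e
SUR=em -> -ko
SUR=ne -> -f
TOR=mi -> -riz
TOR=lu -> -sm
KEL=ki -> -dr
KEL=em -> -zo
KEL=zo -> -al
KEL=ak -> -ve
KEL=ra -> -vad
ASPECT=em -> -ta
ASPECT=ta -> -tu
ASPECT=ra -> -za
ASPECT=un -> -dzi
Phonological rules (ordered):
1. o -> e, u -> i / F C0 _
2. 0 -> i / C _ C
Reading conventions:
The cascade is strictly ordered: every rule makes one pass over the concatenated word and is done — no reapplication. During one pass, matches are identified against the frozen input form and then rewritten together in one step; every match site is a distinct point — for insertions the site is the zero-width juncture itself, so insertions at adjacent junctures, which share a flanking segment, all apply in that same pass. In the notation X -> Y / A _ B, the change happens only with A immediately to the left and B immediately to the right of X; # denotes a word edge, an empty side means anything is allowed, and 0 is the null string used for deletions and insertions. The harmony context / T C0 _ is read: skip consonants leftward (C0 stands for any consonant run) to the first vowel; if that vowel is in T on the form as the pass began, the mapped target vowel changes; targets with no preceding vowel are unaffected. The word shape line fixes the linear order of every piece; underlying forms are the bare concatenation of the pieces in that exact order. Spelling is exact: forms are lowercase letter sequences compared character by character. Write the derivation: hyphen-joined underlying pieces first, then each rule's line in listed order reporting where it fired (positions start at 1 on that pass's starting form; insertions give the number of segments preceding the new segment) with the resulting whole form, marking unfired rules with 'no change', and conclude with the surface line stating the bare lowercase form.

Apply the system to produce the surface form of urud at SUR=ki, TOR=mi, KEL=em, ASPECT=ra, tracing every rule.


underlying: urud-riz-za-zo-e
1. o -> e, u -> i / F C0 _: no change
2. 0 -> i / C _ C: inserts after position(s) 4, 7: urudirizizazoe
surface: urudirizizazoe


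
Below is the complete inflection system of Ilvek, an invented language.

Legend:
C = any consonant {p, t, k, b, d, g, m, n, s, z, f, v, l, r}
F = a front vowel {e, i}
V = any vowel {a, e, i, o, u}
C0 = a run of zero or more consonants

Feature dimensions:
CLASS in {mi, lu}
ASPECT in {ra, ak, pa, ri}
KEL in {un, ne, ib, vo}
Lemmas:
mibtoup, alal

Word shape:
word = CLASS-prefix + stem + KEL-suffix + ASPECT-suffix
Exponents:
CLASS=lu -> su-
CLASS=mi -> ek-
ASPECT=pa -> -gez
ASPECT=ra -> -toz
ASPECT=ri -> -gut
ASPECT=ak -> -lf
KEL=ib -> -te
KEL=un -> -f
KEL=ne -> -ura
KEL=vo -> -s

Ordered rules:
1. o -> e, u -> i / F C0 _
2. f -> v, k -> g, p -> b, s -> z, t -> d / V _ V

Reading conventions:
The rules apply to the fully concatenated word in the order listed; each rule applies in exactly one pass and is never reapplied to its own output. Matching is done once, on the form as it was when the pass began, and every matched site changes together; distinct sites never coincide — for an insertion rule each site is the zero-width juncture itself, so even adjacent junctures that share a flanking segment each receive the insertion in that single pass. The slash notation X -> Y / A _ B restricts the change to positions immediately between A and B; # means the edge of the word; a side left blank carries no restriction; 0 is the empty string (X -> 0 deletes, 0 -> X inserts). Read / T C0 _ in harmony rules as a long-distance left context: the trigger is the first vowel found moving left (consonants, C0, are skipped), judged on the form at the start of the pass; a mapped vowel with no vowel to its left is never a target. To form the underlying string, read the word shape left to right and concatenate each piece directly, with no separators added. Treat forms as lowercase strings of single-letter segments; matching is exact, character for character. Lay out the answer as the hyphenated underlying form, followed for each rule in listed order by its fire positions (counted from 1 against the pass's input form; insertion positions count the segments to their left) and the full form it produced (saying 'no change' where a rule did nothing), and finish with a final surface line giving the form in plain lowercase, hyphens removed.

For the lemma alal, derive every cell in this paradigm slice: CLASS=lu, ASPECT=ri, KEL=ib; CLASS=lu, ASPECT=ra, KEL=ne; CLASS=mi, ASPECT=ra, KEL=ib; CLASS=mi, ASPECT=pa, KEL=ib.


cell CLASS=lu, ASPECT=ri, KEL=ib:
underlying: su-alal-te-gut
1. o -> e, u -> i / F C0 _: fires at position(s) 10: sualaltegit
2. f -> v, k -> g, p -> b, s -> z, t -> d / V _ V: no change
surface: sualaltegit

cell CLASS=lu, ASPECT=ra, KEL=ne:
underlying: su-alal-ura-toz
1. o -> e, u -> i / F C0 _: no change
2. f -> v, k -> g, p -> b, s -> z, t -> d / V _ V: fires at position(s) 10: sualaluradoz
surface: sualaluradoz

cell CLASS=mi, ASPECT=ra, KEL=ib:
underlying: ek-alal-te-toz
1. o -> e, u -> i / F C0 _: fires at position(s) 10: ekalaltetez
2. f -> v, k -> g, p -> b, s -> z, t -> d / V _ V: fires at position(s) 2, 9: egalaltedez
surface: egalaltedez

cell CLASS=mi, ASPECT=pa, KEL=ib:
underlying: ek-alal-te-gez
1. o -> e, u -> i / F C0 _: no change
2. f -> v, k -> g, p -> b, s -> z, t -> d / V _ V: fires at position(s) 2: egalaltegez
surface: egalaltegez


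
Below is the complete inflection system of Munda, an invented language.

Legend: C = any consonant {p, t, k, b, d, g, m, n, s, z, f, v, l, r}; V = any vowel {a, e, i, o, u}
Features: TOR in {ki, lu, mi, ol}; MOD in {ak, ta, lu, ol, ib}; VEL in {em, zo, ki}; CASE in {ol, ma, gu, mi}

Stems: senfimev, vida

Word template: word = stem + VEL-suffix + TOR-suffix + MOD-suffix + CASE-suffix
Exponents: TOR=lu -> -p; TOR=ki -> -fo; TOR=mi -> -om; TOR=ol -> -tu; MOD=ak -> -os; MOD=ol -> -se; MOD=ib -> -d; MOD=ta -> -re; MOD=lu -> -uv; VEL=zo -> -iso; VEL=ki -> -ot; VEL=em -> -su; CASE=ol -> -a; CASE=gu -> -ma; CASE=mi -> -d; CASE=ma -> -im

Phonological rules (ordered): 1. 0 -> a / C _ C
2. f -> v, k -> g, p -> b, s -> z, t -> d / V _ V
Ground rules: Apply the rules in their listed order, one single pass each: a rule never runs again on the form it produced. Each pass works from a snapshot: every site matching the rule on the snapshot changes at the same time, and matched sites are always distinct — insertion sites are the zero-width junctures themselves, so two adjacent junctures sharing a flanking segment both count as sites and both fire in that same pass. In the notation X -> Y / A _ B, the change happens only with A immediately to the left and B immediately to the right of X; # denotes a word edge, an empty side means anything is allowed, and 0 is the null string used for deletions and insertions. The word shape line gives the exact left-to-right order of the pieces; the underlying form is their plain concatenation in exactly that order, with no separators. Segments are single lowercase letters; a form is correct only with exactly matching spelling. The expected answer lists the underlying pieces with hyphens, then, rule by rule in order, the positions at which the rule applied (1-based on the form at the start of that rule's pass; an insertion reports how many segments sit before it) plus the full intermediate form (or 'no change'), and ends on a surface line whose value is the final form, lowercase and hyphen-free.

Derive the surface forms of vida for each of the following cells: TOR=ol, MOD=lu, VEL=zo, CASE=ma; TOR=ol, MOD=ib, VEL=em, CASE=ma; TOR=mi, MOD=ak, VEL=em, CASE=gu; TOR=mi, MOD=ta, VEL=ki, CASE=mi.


cell TOR=ol, MOD=lu, VEL=zo, CASE=ma:
underlying: vida-iso-tu-uv-im
1. 0 -> a / C _ C: no change
2. f -> v, k -> g, p -> b, s -> z, t -> d / V _ V: fires at position(s) 6, 8: vidaizoduuvim
surface: vidaizoduuvim

cell TOR=ol, MOD=ib, VEL=em, CASE=ma:
underlying: vida-su-tu-d-im
1. 0 -> a / C _ C: no change
2. f -> v, k -> g, p -> b, s -> z, t -> d / V _ V: fires at position(s) 5, 7: vidazududim
surface: vidazududim

cell TOR=mi, MOD=ak, VEL=em, CASE=gu:
underlying: vida-su-om-os-ma
1. 0 -> a / C _ C: inserts after position(s) 10: vidasuomosama
2. f -> v, k -> g, p -> b, s -> z, t -> d / V _ V: fires at position(s) 5, 10: vidazuomozama
surface: vidazuomozama

cell TOR=mi, MOD=ta, VEL=ki, CASE=mi:
underlying: vida-ot-om-re-d
1. 0 -> a / C _ C: inserts after position(s) 8: vidaotomared
2. f -> v, k -> g, p -> b, s -> z, t -> d / V _ V: fires at position(s) 6: vidaodomared
surface: vidaodomared


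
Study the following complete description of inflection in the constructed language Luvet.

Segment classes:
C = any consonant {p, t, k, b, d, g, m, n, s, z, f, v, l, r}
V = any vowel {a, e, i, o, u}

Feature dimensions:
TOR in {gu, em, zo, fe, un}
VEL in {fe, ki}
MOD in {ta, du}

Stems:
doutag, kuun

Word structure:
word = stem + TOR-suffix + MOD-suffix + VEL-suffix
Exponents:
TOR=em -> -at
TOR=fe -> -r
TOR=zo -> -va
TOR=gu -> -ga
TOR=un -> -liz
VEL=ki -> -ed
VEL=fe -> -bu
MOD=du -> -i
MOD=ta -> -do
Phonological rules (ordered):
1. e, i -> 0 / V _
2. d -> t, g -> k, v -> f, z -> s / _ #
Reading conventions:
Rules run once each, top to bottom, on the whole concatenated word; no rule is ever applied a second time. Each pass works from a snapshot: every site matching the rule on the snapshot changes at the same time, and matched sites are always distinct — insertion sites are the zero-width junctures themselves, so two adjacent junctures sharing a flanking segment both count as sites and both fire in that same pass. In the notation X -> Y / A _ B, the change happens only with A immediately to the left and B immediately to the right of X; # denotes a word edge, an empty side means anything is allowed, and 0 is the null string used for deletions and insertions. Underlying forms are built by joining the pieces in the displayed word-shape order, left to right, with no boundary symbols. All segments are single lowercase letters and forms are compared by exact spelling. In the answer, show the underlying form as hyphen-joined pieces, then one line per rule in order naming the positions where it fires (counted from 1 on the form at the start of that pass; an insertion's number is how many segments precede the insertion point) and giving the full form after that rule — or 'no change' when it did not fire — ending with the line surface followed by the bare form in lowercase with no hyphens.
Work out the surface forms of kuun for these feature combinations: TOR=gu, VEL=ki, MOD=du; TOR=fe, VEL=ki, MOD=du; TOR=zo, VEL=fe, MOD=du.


cell TOR=gu, VEL=ki, MOD=du:
underlying: kuun-ga-i-ed
1. e, i -> 0 / V _: fires at position(s) 7, 8: kuungad
2. d -> t, g -> k, v -> f, z -> s / _ #: fires at position(s) 7: kuungat
surface: kuungat

cell TOR=fe, VEL=ki, MOD=du:
underlying: kuun-r-i-ed
1. e, i -> 0 / V _: fires at position(s) 7: kuunrid
2. d -> t, g -> k, v -> f, z -> s / _ #: fires at position(s) 7: kuunrit
surface: kuunrit

cell TOR=zo, VEL=fe, MOD=du:
underlying: kuun-va-i-bu
1. e, i -> 0 / V _: fires at position(s) 7: kuunvabu
2. d -> t, g -> k, v -> f, z -> s / _ #: no change
surface: kuunvabu


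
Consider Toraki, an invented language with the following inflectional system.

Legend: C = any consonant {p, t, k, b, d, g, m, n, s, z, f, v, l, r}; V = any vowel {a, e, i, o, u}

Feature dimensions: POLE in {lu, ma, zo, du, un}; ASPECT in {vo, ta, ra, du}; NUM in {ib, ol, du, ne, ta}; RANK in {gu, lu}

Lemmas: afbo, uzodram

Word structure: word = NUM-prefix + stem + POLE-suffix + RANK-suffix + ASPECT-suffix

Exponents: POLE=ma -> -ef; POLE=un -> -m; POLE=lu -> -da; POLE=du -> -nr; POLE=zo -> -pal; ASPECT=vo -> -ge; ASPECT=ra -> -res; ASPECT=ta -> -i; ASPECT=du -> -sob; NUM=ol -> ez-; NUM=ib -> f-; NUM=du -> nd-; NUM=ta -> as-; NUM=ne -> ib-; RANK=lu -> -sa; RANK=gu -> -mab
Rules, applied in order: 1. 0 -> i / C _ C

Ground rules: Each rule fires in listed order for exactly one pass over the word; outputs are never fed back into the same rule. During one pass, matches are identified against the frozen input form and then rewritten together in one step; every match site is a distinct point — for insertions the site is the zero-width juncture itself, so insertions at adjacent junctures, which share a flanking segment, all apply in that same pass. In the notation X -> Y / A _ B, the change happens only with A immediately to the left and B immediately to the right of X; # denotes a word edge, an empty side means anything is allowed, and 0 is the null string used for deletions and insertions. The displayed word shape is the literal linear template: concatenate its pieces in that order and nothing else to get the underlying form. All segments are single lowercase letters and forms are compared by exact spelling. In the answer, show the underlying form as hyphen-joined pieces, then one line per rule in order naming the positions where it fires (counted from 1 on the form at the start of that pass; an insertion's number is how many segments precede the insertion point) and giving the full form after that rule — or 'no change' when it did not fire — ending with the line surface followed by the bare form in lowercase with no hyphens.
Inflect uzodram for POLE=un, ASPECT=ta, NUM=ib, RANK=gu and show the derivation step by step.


underlying: f-uzodram-m-mab-i
1. 0 -> i / C _ C: inserts after position(s) 5, 8, 9: fuzodiramimimabi
surface: fuzodiramimimabi


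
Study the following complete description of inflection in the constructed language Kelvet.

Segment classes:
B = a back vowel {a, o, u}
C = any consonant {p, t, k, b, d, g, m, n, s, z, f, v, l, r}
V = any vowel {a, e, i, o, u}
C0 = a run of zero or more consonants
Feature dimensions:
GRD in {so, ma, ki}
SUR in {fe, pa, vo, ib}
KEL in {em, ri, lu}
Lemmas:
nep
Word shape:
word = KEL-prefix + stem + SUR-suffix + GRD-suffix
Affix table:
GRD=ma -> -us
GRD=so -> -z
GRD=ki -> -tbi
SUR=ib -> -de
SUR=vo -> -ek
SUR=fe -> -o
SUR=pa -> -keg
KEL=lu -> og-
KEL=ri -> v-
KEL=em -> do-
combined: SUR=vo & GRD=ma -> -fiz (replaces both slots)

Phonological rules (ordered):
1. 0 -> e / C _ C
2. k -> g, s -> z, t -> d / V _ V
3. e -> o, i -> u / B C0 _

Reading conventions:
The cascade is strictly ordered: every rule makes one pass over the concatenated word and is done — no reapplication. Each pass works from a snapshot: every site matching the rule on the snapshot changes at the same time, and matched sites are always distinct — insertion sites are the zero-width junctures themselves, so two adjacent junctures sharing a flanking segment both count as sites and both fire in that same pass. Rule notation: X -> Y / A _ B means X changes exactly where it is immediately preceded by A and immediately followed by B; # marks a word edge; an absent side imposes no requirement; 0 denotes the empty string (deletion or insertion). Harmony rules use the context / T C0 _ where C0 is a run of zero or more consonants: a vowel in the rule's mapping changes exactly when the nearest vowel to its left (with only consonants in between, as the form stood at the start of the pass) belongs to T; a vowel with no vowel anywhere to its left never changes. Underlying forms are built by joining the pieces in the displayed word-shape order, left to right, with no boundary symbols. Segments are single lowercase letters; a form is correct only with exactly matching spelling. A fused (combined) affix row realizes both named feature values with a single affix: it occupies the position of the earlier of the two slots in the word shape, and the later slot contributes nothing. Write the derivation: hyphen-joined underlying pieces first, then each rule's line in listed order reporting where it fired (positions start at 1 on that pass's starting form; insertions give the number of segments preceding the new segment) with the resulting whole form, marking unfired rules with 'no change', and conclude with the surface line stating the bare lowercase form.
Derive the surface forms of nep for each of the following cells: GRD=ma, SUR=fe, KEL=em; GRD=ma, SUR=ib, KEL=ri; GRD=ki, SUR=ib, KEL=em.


cell GRD=ma, SUR=fe, KEL=em:
underlying: do-nep-o-us
1. 0 -> e / C _ C: no change
2. k -> g, s -> z, t -> d / V _ V: no change
3. e -> o, i -> u / B C0 _: fires at position(s) 4: donopous
surface: donopous

cell GRD=ma, SUR=ib, KEL=ri:
underlying: v-nep-de-us
1. 0 -> e / C _ C: inserts after position(s) 1, 4: venepedeus
2. k -> g, s -> z, t -> d / V _ V: no change
3. e -> o, i -> u / B C0 _: no change
surface: venepedeus

cell GRD=ki, SUR=ib, KEL=em:
underlying: do-nep-de-tbi
1. 0 -> e / C _ C: inserts after position(s) 5, 8: donepedetebi
2. k -> g, s -> z, t -> d / V _ V: fires at position(s) 9: donepededebi
3. e -> o, i -> u / B C0 _: fires at position(s) 4: donopededebi
surface: donopededebi


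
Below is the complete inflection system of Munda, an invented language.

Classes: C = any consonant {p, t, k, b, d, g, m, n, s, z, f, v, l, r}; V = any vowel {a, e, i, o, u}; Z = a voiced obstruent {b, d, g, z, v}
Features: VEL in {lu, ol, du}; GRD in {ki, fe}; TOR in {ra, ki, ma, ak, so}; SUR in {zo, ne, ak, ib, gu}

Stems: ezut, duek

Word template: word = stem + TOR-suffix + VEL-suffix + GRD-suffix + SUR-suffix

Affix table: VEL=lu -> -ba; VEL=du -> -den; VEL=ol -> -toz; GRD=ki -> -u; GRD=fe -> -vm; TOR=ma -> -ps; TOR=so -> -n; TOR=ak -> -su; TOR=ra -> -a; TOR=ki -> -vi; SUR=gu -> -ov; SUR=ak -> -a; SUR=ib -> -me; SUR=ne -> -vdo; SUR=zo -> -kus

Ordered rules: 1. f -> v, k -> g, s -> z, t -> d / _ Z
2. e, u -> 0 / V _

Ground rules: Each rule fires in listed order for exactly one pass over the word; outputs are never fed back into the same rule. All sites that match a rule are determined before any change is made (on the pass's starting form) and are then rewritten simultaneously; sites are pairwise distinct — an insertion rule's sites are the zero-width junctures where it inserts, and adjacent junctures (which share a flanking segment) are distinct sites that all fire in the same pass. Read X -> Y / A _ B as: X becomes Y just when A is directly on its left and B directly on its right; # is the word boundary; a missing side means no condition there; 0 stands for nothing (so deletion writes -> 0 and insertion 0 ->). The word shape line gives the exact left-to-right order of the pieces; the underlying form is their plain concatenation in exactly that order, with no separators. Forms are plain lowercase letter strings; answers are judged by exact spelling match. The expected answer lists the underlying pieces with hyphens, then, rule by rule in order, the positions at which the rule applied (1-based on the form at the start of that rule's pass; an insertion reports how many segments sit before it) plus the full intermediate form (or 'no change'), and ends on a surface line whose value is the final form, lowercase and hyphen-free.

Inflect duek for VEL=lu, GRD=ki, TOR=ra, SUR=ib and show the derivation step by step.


underlying: duek-a-ba-u-me
1. f -> v, k -> g, s -> z, t -> d / _ Z: no change
2. e, u -> 0 / V _: fires at position(s) 3, 8: dukabame
surface: dukabame


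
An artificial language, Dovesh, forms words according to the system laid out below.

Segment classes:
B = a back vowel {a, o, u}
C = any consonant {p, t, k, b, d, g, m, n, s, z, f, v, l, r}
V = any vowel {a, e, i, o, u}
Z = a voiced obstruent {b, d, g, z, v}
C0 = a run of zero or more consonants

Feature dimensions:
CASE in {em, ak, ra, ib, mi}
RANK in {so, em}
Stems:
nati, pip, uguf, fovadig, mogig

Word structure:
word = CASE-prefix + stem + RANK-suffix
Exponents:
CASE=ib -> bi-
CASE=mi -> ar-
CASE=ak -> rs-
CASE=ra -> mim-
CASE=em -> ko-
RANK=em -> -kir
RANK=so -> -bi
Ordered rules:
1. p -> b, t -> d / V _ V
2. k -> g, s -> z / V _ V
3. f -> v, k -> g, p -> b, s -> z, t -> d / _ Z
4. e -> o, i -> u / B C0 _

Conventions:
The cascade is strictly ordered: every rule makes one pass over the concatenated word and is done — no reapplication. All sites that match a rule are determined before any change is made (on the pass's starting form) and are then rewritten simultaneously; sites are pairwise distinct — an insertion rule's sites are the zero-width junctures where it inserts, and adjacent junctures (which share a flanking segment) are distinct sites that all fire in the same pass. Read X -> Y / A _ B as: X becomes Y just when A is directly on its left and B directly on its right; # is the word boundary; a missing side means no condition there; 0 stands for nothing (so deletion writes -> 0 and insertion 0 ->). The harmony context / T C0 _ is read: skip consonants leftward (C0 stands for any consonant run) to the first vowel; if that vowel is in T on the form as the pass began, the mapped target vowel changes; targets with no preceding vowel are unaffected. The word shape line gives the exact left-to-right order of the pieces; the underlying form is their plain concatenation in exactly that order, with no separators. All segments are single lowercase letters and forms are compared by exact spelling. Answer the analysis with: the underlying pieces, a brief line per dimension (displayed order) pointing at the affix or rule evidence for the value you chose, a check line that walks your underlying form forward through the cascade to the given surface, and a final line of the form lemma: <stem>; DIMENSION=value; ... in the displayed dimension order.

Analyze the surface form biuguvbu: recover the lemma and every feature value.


underlying: bi-uguf-bi
CASE=ib - signalled by the affix bi-
RANK=so - signalled by the affix -bi
check: biugufbi -> biugufbi -> biugufbi -> biuguvbi -> biuguvbu
lemma: uguf; CASE=ib; RANK=so


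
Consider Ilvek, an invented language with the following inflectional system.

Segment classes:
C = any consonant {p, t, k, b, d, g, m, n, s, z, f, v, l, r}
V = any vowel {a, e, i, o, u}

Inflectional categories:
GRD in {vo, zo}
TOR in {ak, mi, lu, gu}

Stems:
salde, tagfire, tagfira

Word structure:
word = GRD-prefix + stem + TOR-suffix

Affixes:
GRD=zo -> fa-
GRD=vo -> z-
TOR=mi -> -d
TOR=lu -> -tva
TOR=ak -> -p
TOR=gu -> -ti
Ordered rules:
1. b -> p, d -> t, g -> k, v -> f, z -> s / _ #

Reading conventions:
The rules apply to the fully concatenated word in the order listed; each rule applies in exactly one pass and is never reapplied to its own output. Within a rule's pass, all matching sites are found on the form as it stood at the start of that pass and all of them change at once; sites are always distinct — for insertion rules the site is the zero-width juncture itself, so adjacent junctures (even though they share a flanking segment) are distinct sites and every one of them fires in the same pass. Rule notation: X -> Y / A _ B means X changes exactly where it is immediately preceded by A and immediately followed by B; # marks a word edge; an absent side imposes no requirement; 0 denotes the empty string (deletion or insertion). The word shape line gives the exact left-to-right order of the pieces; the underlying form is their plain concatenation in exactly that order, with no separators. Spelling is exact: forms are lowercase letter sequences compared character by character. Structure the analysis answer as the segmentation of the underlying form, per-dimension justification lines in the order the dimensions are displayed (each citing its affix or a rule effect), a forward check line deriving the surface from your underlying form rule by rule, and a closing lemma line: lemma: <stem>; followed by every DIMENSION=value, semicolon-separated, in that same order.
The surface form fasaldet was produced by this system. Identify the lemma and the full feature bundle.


underlying: fa-salde-d
GRD=zo - signalled by the affix fa-
TOR=mi - signalled by the affix -d
check: fasalded -> fasaldet
lemma: salde; GRD=zo; TOR=mi


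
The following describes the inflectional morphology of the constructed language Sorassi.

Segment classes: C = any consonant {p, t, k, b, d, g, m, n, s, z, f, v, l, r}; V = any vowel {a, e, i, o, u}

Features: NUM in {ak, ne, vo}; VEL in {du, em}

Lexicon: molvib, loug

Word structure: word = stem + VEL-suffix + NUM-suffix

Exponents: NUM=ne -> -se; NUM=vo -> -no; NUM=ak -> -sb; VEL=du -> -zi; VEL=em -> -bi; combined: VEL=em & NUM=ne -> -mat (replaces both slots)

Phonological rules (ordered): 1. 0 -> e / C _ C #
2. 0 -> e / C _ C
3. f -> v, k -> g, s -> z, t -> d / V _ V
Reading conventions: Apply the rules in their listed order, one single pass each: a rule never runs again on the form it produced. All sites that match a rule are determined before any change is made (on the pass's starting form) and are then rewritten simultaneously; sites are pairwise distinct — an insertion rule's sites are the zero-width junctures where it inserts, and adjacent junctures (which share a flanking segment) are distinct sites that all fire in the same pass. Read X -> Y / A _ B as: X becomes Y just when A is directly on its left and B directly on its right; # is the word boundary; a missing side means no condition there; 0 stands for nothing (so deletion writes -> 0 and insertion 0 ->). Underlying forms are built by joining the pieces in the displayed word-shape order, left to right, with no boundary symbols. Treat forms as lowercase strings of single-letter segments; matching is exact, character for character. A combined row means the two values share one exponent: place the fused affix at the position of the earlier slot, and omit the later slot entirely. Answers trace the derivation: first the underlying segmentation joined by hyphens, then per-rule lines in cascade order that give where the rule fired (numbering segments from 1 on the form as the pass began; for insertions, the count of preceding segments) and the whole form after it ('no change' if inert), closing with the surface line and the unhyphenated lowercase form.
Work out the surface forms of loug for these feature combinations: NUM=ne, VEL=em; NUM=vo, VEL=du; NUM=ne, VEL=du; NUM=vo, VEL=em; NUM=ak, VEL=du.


cell NUM=ne, VEL=em:
underlying: loug-mat
1. 0 -> e / C _ C #: no change
2. 0 -> e / C _ C: inserts after position(s) 4: lougemat
3. f -> v, k -> g, s -> z, t -> d / V _ V: no change
surface: lougemat

cell NUM=vo, VEL=du:
underlying: loug-zi-no
1. 0 -> e / C _ C #: no change
2. 0 -> e / C _ C: inserts after position(s) 4: lougezino
3. f -> v, k -> g, s -> z, t -> d / V _ V: no change
surface: lougezino

cell NUM=ne, VEL=du:
underlying: loug-zi-se
1. 0 -> e / C _ C #: no change
2. 0 -> e / C _ C: inserts after position(s) 4: lougezise
3. f -> v, k -> g, s -> z, t -> d / V _ V: fires at position(s) 8: lougezize
surface: lougezize

cell NUM=vo, VEL=em:
underlying: loug-bi-no
1. 0 -> e / C _ C #: no change
2. 0 -> e / C _ C: inserts after position(s) 4: lougebino
3. f -> v, k -> g, s -> z, t -> d / V _ V: no change
surface: lougebino

cell NUM=ak, VEL=du:
underlying: loug-zi-sb
1. 0 -> e / C _ C #: inserts after position(s) 7: lougziseb
2. 0 -> e / C _ C: inserts after position(s) 4: lougeziseb
3. f -> v, k -> g, s -> z, t -> d / V _ V: fires at position(s) 8: lougezizeb
surface: lougezizeb
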